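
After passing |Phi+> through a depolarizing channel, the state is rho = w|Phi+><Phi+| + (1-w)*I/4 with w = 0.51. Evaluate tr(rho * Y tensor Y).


|Phi+> = (|00> + |11>)/sqrt(2)
For the pure Bell state, <Y_A Y_B> = -1 (Bell-state Pauli correlator).
The maximally-mixed part I/4 has tr(I/4 * P tensor P) = 0 for any traceless Pauli P.
So <Y_A Y_B>_rho = w * (-1) + (1 - w) * 0
= 0.51 * (-1)
= -0.5100

-0.5100


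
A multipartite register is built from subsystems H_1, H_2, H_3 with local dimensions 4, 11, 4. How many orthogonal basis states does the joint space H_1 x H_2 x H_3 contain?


dim(H_1 x H_2 x H_3) = 4 * 11 * 4
= 44 * 4
= 176

176


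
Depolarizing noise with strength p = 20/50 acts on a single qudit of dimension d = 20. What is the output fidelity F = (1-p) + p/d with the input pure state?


F = (1-p) + p/d
= (1 - 0.4000) + 0.4000/20
= 0.6000 + 0.0200
= 0.6200

0.6200


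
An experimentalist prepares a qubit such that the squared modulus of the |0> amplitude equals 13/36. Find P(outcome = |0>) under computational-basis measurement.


|alpha|^2 = 13/36 = 0.3611
|beta|^2 = 1 - 13/36 = 23/36 = 0.6389
P(|0>) = |alpha|^2 = 0.3611

0.3611


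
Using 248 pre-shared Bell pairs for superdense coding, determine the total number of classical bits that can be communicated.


Superdense coding allows 2 classical bits per shared entangled pair.
248 pair(s) -> 2 * 248 = 496 classical bits

496


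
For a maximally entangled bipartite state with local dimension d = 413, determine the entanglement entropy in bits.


For a maximally entangled state in d x d:
S = log2(d) = log2(413)
= 8.6900

8.6900


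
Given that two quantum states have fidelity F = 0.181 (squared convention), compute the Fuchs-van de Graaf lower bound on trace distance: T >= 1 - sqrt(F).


Fuchs-van de Graaf (squared-fidelity convention): 1 - sqrt(F) <= T <= sqrt(1 - F).
Lower bound: T >= 1 - sqrt(F)
sqrt(F) = sqrt(0.181) = 0.4254
T >= 1 - 0.4254
T >= 0.5746

0.5746


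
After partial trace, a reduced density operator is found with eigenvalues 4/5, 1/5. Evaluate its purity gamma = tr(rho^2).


tr(rho^2) = sum of eigenvalues squared
= (4/5)^2 + (1/5)^2
= (16 + 1) / 25
= 17/25
= 0.6800

0.6800


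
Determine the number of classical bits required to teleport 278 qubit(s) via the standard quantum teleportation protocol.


Quantum teleportation requires 2 classical bits per qubit teleported.
278 qubit(s) -> 2 * 278 = 556 classical bits

556


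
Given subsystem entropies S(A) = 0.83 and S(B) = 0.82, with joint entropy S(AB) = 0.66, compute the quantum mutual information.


I(A:B) = S(A) + S(B) - S(AB)
= 0.83 + 0.82 - 0.66
= 0.9900

0.9900


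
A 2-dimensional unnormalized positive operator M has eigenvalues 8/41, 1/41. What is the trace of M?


tr(M) = sum of eigenvalues
= 8/41 + 1/41
= 9/41
= 0.2195

0.2195


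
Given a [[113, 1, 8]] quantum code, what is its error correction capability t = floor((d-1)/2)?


Code parameters: [[113, 1, 8]], distance d = 8.
Number of correctable errors = floor((d-1)/2)
= floor((8 - 1)/2)
= floor(7/2)
= 3

3


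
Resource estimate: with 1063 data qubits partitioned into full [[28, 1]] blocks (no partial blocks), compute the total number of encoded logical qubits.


Each code block uses 28 physical qubits for 1 logical qubit(s).
Number of complete blocks = floor(1063 / 28) = 37
Logical qubits = 37 * 1
= 37

37


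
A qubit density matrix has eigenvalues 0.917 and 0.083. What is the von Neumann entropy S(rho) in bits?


S = -p*log2(p) - (1-p)*log2(1-p)
p = 0.9170, 1-p = 0.0830
= -0.9170 * log2(0.9170) - 0.0830 * log2(0.0830)
= -(-0.1146) - (-0.2980)
= 0.4127

0.4127


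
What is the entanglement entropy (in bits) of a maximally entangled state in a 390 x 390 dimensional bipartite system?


For a maximally entangled state in d x d:
S = log2(d) = log2(390)
= 8.6073

8.6073


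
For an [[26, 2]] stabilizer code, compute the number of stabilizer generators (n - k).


For an [[n,k]] stabilizer code:
Number of stabilizer generators = n - k
= 26 - 2
= 24

24


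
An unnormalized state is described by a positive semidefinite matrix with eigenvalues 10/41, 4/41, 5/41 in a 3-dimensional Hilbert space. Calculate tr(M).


tr(M) = sum of eigenvalues
= 10/41 + 4/41 + 5/41
= 19/41
= 0.4634

0.4634


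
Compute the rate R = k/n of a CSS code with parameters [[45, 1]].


Code rate R = k/n
= 1/45
= 0.0222

0.0222


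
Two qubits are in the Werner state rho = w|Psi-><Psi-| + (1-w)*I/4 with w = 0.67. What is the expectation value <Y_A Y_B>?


|Psi-> = (|01> - |10>)/sqrt(2)
For the pure Bell state, <Y_A Y_B> = -1 (Bell-state Pauli correlator).
The maximally-mixed part I/4 has tr(I/4 * P tensor P) = 0 for any traceless Pauli P.
So <Y_A Y_B>_rho = w * (-1) + (1 - w) * 0
= 0.67 * (-1)
= -0.6700

-0.6700


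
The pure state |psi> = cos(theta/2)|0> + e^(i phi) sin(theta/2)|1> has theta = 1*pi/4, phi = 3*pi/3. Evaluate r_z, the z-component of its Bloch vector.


theta = 0.7854, phi = 3.1416
r_z = cos(theta) = 0.7071

0.7071


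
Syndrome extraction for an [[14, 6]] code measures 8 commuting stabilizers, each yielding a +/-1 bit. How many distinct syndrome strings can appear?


Each stabilizer generator gives a binary (+1 or -1) measurement outcome.
With 8 independent generators:
Total syndromes = 2^8
= 256

256


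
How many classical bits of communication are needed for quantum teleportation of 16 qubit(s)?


Quantum teleportation requires 2 classical bits per qubit teleported.
16 qubit(s) -> 2 * 16 = 32 classical bits

32


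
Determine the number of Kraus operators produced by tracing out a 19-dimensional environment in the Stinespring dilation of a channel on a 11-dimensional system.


Tracing out the environment in an orthonormal basis {|i>_E} gives Kraus operators K_i = <i|_E U |0>_E.
Number of Kraus operators = dim(H_env) = d_env
= 19

19


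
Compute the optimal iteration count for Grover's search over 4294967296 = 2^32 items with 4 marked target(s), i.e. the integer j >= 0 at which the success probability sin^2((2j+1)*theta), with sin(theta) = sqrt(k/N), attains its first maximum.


After j Grover iterations the success probability is P(j) = sin^2((2j+1)*theta), where sin(theta) = sqrt(k/N).
N = 2^32 = 4294967296, k = 4
sin(theta) = sqrt(k/N) = 3.051757812e-05
theta = arcsin(sqrt(k/N)) = 3.051757813e-05 rad
P(j) reaches its first maximum when (2j+1)*theta is as close as possible to pi/2, i.e. j = round(pi/(4*theta) - 1/2).
pi/(4*theta) - 1/2 = 25735.4270
(For comparison, the common estimate pi/4 * sqrt(N/k) = 25735.9270; the exact maximiser is used here.)
Optimal iterations = 25735

25735


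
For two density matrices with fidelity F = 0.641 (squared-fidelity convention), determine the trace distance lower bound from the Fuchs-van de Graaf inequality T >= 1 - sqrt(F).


Fuchs-van de Graaf (squared-fidelity convention): 1 - sqrt(F) <= T <= sqrt(1 - F).
Lower bound: T >= 1 - sqrt(F)
sqrt(F) = sqrt(0.641) = 0.8006
T >= 1 - 0.8006
T >= 0.1994

0.1994


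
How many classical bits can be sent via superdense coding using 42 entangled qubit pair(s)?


Superdense coding allows 2 classical bits per shared entangled pair.
42 pair(s) -> 2 * 42 = 84 classical bits

84


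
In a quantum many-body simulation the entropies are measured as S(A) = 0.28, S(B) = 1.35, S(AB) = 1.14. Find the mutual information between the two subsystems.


I(A:B) = S(A) + S(B) - S(AB)
= 0.28 + 1.35 - 1.14
= 0.4900

0.4900


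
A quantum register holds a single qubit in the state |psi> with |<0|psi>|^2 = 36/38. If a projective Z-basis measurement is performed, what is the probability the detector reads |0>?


|alpha|^2 = 36/38 = 0.9474
|beta|^2 = 1 - 36/38 = 2/38 = 0.0526
P(|0>) = |alpha|^2 = 0.9474

0.9474


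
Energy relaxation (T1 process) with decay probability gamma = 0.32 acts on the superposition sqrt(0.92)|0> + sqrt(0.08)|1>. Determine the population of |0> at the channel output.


For amplitude damping with parameter gamma on state sqrt(a)|0> + sqrt(b)|1>:
alpha^2 = 0.92, beta^2 = 0.08
P(|0>) = alpha^2 + gamma * beta^2
= 0.92 + 0.32 * 0.08
= 0.92 + 0.0256
= 0.9456

0.9456


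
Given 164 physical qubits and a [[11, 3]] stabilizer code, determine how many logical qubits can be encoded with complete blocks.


Each code block uses 11 physical qubits for 3 logical qubit(s).
Number of complete blocks = floor(164 / 11) = 14
Logical qubits = 14 * 3
= 42

42


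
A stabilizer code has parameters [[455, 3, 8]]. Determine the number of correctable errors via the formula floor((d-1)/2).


Code parameters: [[455, 3, 8]], distance d = 8.
Number of correctable errors = floor((d-1)/2)
= floor((8 - 1)/2)
= floor(7/2)
= 3

3


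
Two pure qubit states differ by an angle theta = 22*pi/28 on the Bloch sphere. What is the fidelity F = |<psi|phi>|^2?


For states separated by angle theta on Bloch sphere:
F = cos^2(theta/2)
theta = 22*pi/28 = 2.4684
theta/2 = 1.2342
cos(theta/2) = 0.3303
F = 0.1091

0.1091


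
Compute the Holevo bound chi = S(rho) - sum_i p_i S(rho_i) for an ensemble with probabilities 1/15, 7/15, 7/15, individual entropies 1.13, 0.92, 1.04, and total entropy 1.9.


chi = S(rho) - sum_i p_i * S(rho_i)
Weighted entropy = 1/15 * 1.13 + 7/15 * 0.92 + 7/15 * 1.04
= 0.9900
chi = 1.9 - 0.9900
= 0.9100

0.9100


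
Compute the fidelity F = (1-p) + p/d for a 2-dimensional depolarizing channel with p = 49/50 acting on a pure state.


F = (1-p) + p/d
= (1 - 0.9800) + 0.9800/2
= 0.0200 + 0.4900
= 0.5100

0.5100


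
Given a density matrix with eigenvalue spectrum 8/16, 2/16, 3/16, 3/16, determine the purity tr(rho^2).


tr(rho^2) = sum of eigenvalues squared
= (8/16)^2 + (2/16)^2 + (3/16)^2 + (3/16)^2
= (64 + 4 + 9 + 9) / 256
= 86/256
= 0.3359

0.3359


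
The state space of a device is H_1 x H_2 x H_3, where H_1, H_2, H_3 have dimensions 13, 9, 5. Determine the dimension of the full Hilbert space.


dim(H_1 x H_2 x H_3) = 13 * 9 * 5
= 117 * 5
= 585

585


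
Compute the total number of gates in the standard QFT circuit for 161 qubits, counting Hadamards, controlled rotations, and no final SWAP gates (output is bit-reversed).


Hadamard gates: 161
Controlled rotations: n*(n-1)/2 = 161*160/2 = 12880
SWAP gates: 0 (omitted)
Total = 161 + 12880
= 13041

13041


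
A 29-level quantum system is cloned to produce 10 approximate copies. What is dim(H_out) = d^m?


Output space = H^(tensor 10) where dim(H) = 29
dim = 29^10
= 841 (after 2 factors)
= 24389 (after 3 factors)
= 707281 (after 4 factors)
= 20511149 (after 5 factors)
= 594823321 (after 6 factors)
= 17249876309 (after 7 factors)
= 500246412961 (after 8 factors)
= 14507145975869 (after 9 factors)
= 420707233300201 (after 10 factors)
= 420707233300201

420707233300201


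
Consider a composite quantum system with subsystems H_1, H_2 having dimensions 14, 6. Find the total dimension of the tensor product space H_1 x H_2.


dim(H_1 x H_2) = 14 * 6
= 84

84


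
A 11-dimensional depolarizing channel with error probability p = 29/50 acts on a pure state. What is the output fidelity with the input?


F = (1-p) + p/d
= (1 - 0.5800) + 0.5800/11
= 0.4200 + 0.0527
= 0.4727

0.4727


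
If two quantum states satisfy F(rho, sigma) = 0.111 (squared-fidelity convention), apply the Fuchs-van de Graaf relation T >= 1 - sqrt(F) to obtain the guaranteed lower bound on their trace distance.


Fuchs-van de Graaf (squared-fidelity convention): 1 - sqrt(F) <= T <= sqrt(1 - F).
Lower bound: T >= 1 - sqrt(F)
sqrt(F) = sqrt(0.111) = 0.3332
T >= 1 - 0.3332
T >= 0.6668

0.6668


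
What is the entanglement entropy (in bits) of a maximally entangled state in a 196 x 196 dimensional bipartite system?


For a maximally entangled state in d x d:
S = log2(d) = log2(196)
= 7.6147

7.6147


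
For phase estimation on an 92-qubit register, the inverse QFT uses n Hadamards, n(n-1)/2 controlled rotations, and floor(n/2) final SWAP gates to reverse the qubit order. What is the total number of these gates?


Hadamard gates: 92
Controlled rotations: n*(n-1)/2 = 92*91/2 = 4186
SWAP gates: floor(n/2) = floor(92/2) = 46
Total = 92 + 4186 + 46
= 4324

4324


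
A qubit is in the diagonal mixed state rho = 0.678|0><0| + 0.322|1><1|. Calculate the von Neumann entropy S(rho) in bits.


S = -p*log2(p) - (1-p)*log2(1-p)
p = 0.6780, 1-p = 0.3220
= -0.6780 * log2(0.6780) - 0.3220 * log2(0.3220)
= -(-0.3801) - (-0.5264)
= 0.9065

0.9065


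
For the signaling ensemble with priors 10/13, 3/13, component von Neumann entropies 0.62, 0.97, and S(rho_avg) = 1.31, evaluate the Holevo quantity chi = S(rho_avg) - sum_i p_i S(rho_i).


chi = S(rho) - sum_i p_i * S(rho_i)
Weighted entropy = 10/13 * 0.62 + 3/13 * 0.97
= 0.7008
chi = 1.31 - 0.7008
= 0.6092

0.6092


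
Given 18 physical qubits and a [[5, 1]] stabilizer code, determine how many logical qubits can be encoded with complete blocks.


Each code block uses 5 physical qubits for 1 logical qubit(s).
Number of complete blocks = floor(18 / 5) = 3
Logical qubits = 3 * 1
= 3

3


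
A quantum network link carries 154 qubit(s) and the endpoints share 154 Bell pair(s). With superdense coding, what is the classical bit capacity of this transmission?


Superdense coding allows 2 classical bits per shared entangled pair.
154 pair(s) -> 2 * 154 = 308 classical bits

308


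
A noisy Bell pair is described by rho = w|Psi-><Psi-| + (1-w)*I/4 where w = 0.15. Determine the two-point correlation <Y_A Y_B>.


|Psi-> = (|01> - |10>)/sqrt(2)
For the pure Bell state, <Y_A Y_B> = -1 (Bell-state Pauli correlator).
The maximally-mixed part I/4 has tr(I/4 * P tensor P) = 0 for any traceless Pauli P.
So <Y_A Y_B>_rho = w * (-1) + (1 - w) * 0
= 0.15 * (-1)
= -0.1500

-0.1500


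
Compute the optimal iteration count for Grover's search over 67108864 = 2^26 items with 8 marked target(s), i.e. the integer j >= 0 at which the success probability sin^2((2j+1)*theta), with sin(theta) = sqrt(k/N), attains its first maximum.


After j Grover iterations the success probability is P(j) = sin^2((2j+1)*theta), where sin(theta) = sqrt(k/N).
N = 2^26 = 67108864, k = 8
sin(theta) = sqrt(k/N) = 0.000345266983
theta = arcsin(sqrt(k/N)) = 0.0003452669899 rad
P(j) reaches its first maximum when (2j+1)*theta is as close as possible to pi/2, i.e. j = round(pi/(4*theta) - 1/2).
pi/(4*theta) - 1/2 = 2274.2560
(For comparison, the common estimate pi/4 * sqrt(N/k) = 2274.7561; the exact maximiser is used here.)
Optimal iterations = 2274

2274


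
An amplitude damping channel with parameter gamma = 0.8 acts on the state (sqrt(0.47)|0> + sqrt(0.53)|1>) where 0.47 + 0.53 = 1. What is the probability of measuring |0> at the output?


For amplitude damping with parameter gamma on state sqrt(a)|0> + sqrt(b)|1>:
alpha^2 = 0.47, beta^2 = 0.53
P(|0>) = alpha^2 + gamma * beta^2
= 0.47 + 0.8 * 0.53
= 0.47 + 0.4240
= 0.8940

0.8940


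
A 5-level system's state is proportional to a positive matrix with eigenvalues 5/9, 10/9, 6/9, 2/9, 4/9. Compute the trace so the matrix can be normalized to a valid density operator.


tr(M) = sum of eigenvalues
= 5/9 + 10/9 + 6/9 + 2/9 + 4/9
= 27/9
= 3.0000

3.0000


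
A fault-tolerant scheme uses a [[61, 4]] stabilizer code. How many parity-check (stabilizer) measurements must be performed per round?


For an [[n,k]] stabilizer code:
Number of stabilizer generators = n - k
= 61 - 4
= 57

57


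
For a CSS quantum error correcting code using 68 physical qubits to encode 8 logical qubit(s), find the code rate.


Code rate R = k/n
= 8/68
= 0.1176

0.1176


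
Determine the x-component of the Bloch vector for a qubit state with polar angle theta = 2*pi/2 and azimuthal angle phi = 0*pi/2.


theta = 3.1416, phi = 0.0000
r_x = sin(theta)*cos(phi) = 0.0000 * 1.0000
r_x = 0.0000

0.0000


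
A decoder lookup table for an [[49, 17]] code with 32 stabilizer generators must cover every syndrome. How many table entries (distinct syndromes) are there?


Each stabilizer generator gives a binary (+1 or -1) measurement outcome.
With 32 independent generators:
Total syndromes = 2^32
= 4294967296

4294967296


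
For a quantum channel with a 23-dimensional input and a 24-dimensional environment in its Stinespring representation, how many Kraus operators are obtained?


Tracing out the environment in an orthonormal basis {|i>_E} gives Kraus operators K_i = <i|_E U |0>_E.
Number of Kraus operators = dim(H_env) = d_env
= 24

24


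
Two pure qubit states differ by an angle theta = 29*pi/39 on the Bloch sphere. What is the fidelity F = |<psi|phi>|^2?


For states separated by angle theta on Bloch sphere:
F = cos^2(theta/2)
theta = 29*pi/39 = 2.3361
theta/2 = 1.1680
cos(theta/2) = 0.3920
F = 0.1536

0.1536


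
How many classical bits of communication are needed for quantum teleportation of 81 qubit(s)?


Quantum teleportation requires 2 classical bits per qubit teleported.
81 qubit(s) -> 2 * 81 = 162 classical bits

162


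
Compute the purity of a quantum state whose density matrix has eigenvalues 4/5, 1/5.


tr(rho^2) = sum of eigenvalues squared
= (4/5)^2 + (1/5)^2
= (16 + 1) / 25
= 17/25
= 0.6800

0.6800


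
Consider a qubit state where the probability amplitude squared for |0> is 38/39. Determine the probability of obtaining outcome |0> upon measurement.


|alpha|^2 = 38/39 = 0.9744
|beta|^2 = 1 - 38/39 = 1/39 = 0.0256
P(|0>) = |alpha|^2 = 0.9744

0.9744


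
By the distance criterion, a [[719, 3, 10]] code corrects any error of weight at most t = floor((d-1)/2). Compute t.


Code parameters: [[719, 3, 10]], distance d = 10.
Number of correctable errors = floor((d-1)/2)
= floor((10 - 1)/2)
= floor(9/2)
= 4

4


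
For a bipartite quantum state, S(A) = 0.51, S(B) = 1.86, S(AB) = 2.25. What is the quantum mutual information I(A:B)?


I(A:B) = S(A) + S(B) - S(AB)
= 0.51 + 1.86 - 2.25
= 0.1200

0.1200


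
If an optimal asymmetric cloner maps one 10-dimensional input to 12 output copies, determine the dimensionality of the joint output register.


Output space = H^(tensor 12) where dim(H) = 10
dim = 10^12
= 100 (after 2 factors)
= 1000 (after 3 factors)
= 10000 (after 4 factors)
= 100000 (after 5 factors)
= 1000000 (after 6 factors)
= 10000000 (after 7 factors)
= 100000000 (after 8 factors)
= 1000000000 (after 9 factors)
= 10000000000 (after 10 factors)
= 100000000000 (after 11 factors)
= 1000000000000 (after 12 factors)
= 1000000000000

1000000000000


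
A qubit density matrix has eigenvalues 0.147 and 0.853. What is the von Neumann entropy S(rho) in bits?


S = -p*log2(p) - (1-p)*log2(1-p)
p = 0.1470, 1-p = 0.8530
= -0.1470 * log2(0.1470) - 0.8530 * log2(0.8530)
= -(-0.4066) - (-0.1957)
= 0.6023

0.6023


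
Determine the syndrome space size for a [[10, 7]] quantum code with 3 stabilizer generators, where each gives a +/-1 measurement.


Each stabilizer generator gives a binary (+1 or -1) measurement outcome.
With 3 independent generators:
Total syndromes = 2^3
= 8

8


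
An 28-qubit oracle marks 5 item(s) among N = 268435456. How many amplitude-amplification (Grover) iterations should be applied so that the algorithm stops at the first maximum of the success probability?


After j Grover iterations the success probability is P(j) = sin^2((2j+1)*theta), where sin(theta) = sqrt(k/N).
N = 2^28 = 268435456, k = 5
sin(theta) = sqrt(k/N) = 0.0001364787584
theta = arcsin(sqrt(k/N)) = 0.0001364787588 rad
P(j) reaches its first maximum when (2j+1)*theta is as close as possible to pi/2, i.e. j = round(pi/(4*theta) - 1/2).
pi/(4*theta) - 1/2 = 5754.2282
(For comparison, the common estimate pi/4 * sqrt(N/k) = 5754.7282; the exact maximiser is used here.)
Optimal iterations = 5754

5754


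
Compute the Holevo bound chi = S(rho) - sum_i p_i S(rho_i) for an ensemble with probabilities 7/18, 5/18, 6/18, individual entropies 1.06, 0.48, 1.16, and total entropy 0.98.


chi = S(rho) - sum_i p_i * S(rho_i)
Weighted entropy = 7/18 * 1.06 + 5/18 * 0.48 + 6/18 * 1.16
= 0.9322
chi = 0.98 - 0.9322
= 0.0478

0.0478


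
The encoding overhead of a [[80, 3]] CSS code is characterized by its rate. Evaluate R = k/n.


Code rate R = k/n
= 3/80
= 0.0375

0.0375


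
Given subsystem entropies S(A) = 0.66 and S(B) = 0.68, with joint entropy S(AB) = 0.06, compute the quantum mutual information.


I(A:B) = S(A) + S(B) - S(AB)
= 0.66 + 0.68 - 0.06
= 1.2800

1.2800


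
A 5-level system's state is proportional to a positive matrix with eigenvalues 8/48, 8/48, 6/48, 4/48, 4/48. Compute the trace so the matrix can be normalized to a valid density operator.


tr(M) = sum of eigenvalues
= 8/48 + 8/48 + 6/48 + 4/48 + 4/48
= 30/48
= 0.6250

0.6250


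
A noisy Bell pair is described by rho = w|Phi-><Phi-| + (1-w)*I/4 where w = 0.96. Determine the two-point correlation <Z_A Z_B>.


|Phi-> = (|00> - |11>)/sqrt(2)
For the pure Bell state, <Z_A Z_B> = +1 (Bell-state Pauli correlator).
The maximally-mixed part I/4 has tr(I/4 * P tensor P) = 0 for any traceless Pauli P.
So <Z_A Z_B>_rho = w * (+1) + (1 - w) * 0
= 0.96 * (+1)
= 0.9600

0.9600


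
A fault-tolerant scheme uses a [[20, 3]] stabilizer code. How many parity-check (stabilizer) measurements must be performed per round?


For an [[n,k]] stabilizer code:
Number of stabilizer generators = n - k
= 20 - 3
= 17

17


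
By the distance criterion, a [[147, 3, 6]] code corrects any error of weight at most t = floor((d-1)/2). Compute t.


Code parameters: [[147, 3, 6]], distance d = 6.
Number of correctable errors = floor((d-1)/2)
= floor((6 - 1)/2)
= floor(5/2)
= 2

2


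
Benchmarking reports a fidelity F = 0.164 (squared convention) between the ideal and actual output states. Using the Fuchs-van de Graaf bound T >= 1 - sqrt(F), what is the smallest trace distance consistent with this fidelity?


Fuchs-van de Graaf (squared-fidelity convention): 1 - sqrt(F) <= T <= sqrt(1 - F).
Lower bound: T >= 1 - sqrt(F)
sqrt(F) = sqrt(0.164) = 0.4050
T >= 1 - 0.4050
T >= 0.5950

0.5950


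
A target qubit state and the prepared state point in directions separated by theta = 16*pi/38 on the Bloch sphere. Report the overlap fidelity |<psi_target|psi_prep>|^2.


For states separated by angle theta on Bloch sphere:
F = cos^2(theta/2)
theta = 16*pi/38 = 1.3228
theta/2 = 0.6614
cos(theta/2) = 0.7891
F = 0.6227

0.6227


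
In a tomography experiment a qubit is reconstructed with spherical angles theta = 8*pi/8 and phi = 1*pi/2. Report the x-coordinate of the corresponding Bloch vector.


theta = 3.1416, phi = 1.5708
r_x = sin(theta)*cos(phi) = 0.0000 * 0.0000
r_x = 0.0000

0.0000


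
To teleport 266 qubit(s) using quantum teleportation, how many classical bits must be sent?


Quantum teleportation requires 2 classical bits per qubit teleported.
266 qubit(s) -> 2 * 266 = 532 classical bits

532


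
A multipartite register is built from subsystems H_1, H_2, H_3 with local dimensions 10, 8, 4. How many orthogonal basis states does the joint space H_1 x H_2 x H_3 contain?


dim(H_1 x H_2 x H_3) = 10 * 8 * 4
= 80 * 4
= 320

320


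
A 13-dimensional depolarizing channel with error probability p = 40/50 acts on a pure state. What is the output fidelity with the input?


F = (1-p) + p/d
= (1 - 0.8000) + 0.8000/13
= 0.2000 + 0.0615
= 0.2615

0.2615


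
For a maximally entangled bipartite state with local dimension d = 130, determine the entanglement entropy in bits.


For a maximally entangled state in d x d:
S = log2(d) = log2(130)
= 7.0224

7.0224


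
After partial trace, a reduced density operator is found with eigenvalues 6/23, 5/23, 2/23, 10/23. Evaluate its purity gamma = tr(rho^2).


tr(rho^2) = sum of eigenvalues squared
= (6/23)^2 + (5/23)^2 + (2/23)^2 + (10/23)^2
= (36 + 25 + 4 + 100) / 529
= 165/529
= 0.3119

0.3119


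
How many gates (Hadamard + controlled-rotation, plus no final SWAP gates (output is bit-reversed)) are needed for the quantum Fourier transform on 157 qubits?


Hadamard gates: 157
Controlled rotations: n*(n-1)/2 = 157*156/2 = 12246
SWAP gates: 0 (omitted)
Total = 157 + 12246
= 12403

12403


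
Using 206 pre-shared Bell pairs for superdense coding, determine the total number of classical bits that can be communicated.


Superdense coding allows 2 classical bits per shared entangled pair.
206 pair(s) -> 2 * 206 = 412 classical bits

412


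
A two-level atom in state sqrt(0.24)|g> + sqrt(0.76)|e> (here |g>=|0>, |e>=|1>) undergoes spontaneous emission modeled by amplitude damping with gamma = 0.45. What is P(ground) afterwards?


For amplitude damping with parameter gamma on state sqrt(a)|0> + sqrt(b)|1>:
alpha^2 = 0.24, beta^2 = 0.76
P(|0>) = alpha^2 + gamma * beta^2
= 0.24 + 0.45 * 0.76
= 0.24 + 0.3420
= 0.5820

0.5820


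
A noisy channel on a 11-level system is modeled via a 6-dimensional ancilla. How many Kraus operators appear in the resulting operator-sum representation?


Tracing out the environment in an orthonormal basis {|i>_E} gives Kraus operators K_i = <i|_E U |0>_E.
Number of Kraus operators = dim(H_env) = d_env
= 6

6


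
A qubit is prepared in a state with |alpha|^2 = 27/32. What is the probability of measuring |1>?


|alpha|^2 = 27/32 = 0.8438
|beta|^2 = 1 - 27/32 = 5/32 = 0.1562
P(|1>) = |beta|^2 = 0.1562

0.1562


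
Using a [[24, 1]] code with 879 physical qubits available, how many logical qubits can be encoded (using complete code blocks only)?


Each code block uses 24 physical qubits for 1 logical qubit(s).
Number of complete blocks = floor(879 / 24) = 36
Logical qubits = 36 * 1
= 36

36


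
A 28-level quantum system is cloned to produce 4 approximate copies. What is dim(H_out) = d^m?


Output space = H^(tensor 4) where dim(H) = 28
dim = 28^4
= 784 (after 2 factors)
= 21952 (after 3 factors)
= 614656 (after 4 factors)
= 614656

614656


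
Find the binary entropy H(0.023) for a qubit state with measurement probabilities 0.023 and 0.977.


S = -p*log2(p) - (1-p)*log2(1-p)
p = 0.0230, 1-p = 0.9770
= -0.0230 * log2(0.0230) - 0.9770 * log2(0.9770)
= -(-0.1252) - (-0.0328)
= 0.1580

0.1580


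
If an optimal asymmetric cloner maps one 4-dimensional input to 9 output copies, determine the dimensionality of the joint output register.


Output space = H^(tensor 9) where dim(H) = 4
dim = 4^9
= 16 (after 2 factors)
= 64 (after 3 factors)
= 256 (after 4 factors)
= 1024 (after 5 factors)
= 4096 (after 6 factors)
= 16384 (after 7 factors)
= 65536 (after 8 factors)
= 262144 (after 9 factors)
= 262144

262144


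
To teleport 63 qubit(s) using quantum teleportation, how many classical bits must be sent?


Quantum teleportation requires 2 classical bits per qubit teleported.
63 qubit(s) -> 2 * 63 = 126 classical bits

126


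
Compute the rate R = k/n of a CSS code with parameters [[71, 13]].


Code rate R = k/n
= 13/71
= 0.1831

0.1831


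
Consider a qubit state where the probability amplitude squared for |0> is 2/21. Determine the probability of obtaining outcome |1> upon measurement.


|alpha|^2 = 2/21 = 0.0952
|beta|^2 = 1 - 2/21 = 19/21 = 0.9048
P(|1>) = |beta|^2 = 0.9048

0.9048


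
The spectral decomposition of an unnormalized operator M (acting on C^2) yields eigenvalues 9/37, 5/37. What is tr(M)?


tr(M) = sum of eigenvalues
= 9/37 + 5/37
= 14/37
= 0.3784

0.3784


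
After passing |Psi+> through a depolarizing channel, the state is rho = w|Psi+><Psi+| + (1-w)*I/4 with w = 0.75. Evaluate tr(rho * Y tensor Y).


|Psi+> = (|01> + |10>)/sqrt(2)
For the pure Bell state, <Y_A Y_B> = +1 (Bell-state Pauli correlator).
The maximally-mixed part I/4 has tr(I/4 * P tensor P) = 0 for any traceless Pauli P.
So <Y_A Y_B>_rho = w * (+1) + (1 - w) * 0
= 0.75 * (+1)
= 0.7500

0.7500


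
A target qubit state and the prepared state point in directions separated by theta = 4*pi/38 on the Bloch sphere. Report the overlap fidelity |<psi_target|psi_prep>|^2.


For states separated by angle theta on Bloch sphere:
F = cos^2(theta/2)
theta = 4*pi/38 = 0.3307
theta/2 = 0.1653
cos(theta/2) = 0.9864
F = 0.9729

0.9729


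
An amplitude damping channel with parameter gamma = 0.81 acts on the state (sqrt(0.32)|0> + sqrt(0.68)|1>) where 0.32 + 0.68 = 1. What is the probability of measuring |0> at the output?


For amplitude damping with parameter gamma on state sqrt(a)|0> + sqrt(b)|1>:
alpha^2 = 0.32, beta^2 = 0.68
P(|0>) = alpha^2 + gamma * beta^2
= 0.32 + 0.81 * 0.68
= 0.32 + 0.5508
= 0.8708

0.8708


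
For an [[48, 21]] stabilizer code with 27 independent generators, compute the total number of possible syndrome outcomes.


Each stabilizer generator gives a binary (+1 or -1) measurement outcome.
With 27 independent generators:
Total syndromes = 2^27
= 134217728

134217728


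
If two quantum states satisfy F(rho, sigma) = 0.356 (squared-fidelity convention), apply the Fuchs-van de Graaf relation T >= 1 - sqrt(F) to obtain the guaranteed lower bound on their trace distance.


Fuchs-van de Graaf (squared-fidelity convention): 1 - sqrt(F) <= T <= sqrt(1 - F).
Lower bound: T >= 1 - sqrt(F)
sqrt(F) = sqrt(0.356) = 0.5967
T >= 1 - 0.5967
T >= 0.4033

0.4033


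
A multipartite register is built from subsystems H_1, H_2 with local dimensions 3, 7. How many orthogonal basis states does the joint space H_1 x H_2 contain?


dim(H_1 x H_2) = 3 * 7
= 21

21


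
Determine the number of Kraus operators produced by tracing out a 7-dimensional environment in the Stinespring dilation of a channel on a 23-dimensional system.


Tracing out the environment in an orthonormal basis {|i>_E} gives Kraus operators K_i = <i|_E U |0>_E.
Number of Kraus operators = dim(H_env) = d_env
= 7

7


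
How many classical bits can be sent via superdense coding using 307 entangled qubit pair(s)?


Superdense coding allows 2 classical bits per shared entangled pair.
307 pair(s) -> 2 * 307 = 614 classical bits

614


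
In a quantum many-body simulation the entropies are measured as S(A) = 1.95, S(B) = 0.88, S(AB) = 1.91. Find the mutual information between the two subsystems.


I(A:B) = S(A) + S(B) - S(AB)
= 1.95 + 0.88 - 1.91
= 0.9200

0.9200


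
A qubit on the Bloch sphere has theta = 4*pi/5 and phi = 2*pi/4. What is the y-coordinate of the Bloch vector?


theta = 2.5133, phi = 1.5708
r_y = sin(theta)*sin(phi) = 0.5878 * 1.0000
r_y = 0.5878

0.5878


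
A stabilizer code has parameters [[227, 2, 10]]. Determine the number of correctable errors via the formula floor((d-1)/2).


Code parameters: [[227, 2, 10]], distance d = 10.
Number of correctable errors = floor((d-1)/2)
= floor((10 - 1)/2)
= floor(9/2)
= 4

4


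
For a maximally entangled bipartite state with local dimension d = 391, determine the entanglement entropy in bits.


For a maximally entangled state in d x d:
S = log2(d) = log2(391)
= 8.6110

8.6110


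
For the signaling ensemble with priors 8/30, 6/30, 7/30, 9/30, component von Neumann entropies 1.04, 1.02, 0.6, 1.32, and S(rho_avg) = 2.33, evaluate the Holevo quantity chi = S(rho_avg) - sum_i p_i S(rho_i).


chi = S(rho) - sum_i p_i * S(rho_i)
Weighted entropy = 8/30 * 1.04 + 6/30 * 1.02 + 7/30 * 0.6 + 9/30 * 1.32
= 1.0173
chi = 2.33 - 1.0173
= 1.3127

1.3127


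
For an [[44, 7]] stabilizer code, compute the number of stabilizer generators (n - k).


For an [[n,k]] stabilizer code:
Number of stabilizer generators = n - k
= 44 - 7
= 37

37


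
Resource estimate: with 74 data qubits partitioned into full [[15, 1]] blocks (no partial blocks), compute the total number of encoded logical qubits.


Each code block uses 15 physical qubits for 1 logical qubit(s).
Number of complete blocks = floor(74 / 15) = 4
Logical qubits = 4 * 1
= 4

4


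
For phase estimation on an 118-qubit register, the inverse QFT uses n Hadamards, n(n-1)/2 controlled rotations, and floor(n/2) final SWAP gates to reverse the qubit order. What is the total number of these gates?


Hadamard gates: 118
Controlled rotations: n*(n-1)/2 = 118*117/2 = 6903
SWAP gates: floor(n/2) = floor(118/2) = 59
Total = 118 + 6903 + 59
= 7080

7080


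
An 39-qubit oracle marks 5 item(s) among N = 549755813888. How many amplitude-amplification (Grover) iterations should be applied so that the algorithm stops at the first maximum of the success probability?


After j Grover iterations the success probability is P(j) = sin^2((2j+1)*theta), where sin(theta) = sqrt(k/N).
N = 2^39 = 549755813888, k = 5
sin(theta) = sqrt(k/N) = 3.015782986e-06
theta = arcsin(sqrt(k/N)) = 3.015782986e-06 rad
P(j) reaches its first maximum when (2j+1)*theta is as close as possible to pi/2, i.e. j = round(pi/(4*theta) - 1/2).
pi/(4*theta) - 1/2 = 260428.7706
(For comparison, the common estimate pi/4 * sqrt(N/k) = 260429.2706; the exact maximiser is used here.)
Optimal iterations = 260429

260429


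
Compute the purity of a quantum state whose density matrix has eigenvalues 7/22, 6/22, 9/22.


tr(rho^2) = sum of eigenvalues squared
= (7/22)^2 + (6/22)^2 + (9/22)^2
= (49 + 36 + 81) / 484
= 166/484
= 0.3430

0.3430


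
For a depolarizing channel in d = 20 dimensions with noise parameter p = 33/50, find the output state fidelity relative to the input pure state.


F = (1-p) + p/d
= (1 - 0.6600) + 0.6600/20
= 0.3400 + 0.0330
= 0.3730

0.3730


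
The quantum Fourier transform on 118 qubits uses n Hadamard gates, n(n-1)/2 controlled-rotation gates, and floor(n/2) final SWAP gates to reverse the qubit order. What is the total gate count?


Hadamard gates: 118
Controlled rotations: n*(n-1)/2 = 118*117/2 = 6903
SWAP gates: floor(n/2) = floor(118/2) = 59
Total = 118 + 6903 + 59
= 7080

7080


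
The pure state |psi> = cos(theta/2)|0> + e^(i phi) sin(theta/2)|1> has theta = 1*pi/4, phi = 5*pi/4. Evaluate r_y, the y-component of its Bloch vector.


theta = 0.7854, phi = 3.9270
r_y = sin(theta)*sin(phi) = 0.7071 * -0.7071
r_y = -0.5000

-0.5000


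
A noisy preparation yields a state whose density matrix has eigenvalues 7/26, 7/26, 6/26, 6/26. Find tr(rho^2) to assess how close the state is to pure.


tr(rho^2) = sum of eigenvalues squared
= (7/26)^2 + (7/26)^2 + (6/26)^2 + (6/26)^2
= (49 + 49 + 36 + 36) / 676
= 170/676
= 0.2515

0.2515


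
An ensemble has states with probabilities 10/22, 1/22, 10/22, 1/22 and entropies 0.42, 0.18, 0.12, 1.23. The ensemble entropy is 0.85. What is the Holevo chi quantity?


chi = S(rho) - sum_i p_i * S(rho_i)
Weighted entropy = 10/22 * 0.42 + 1/22 * 0.18 + 10/22 * 0.12 + 1/22 * 1.23
= 0.3095
chi = 0.85 - 0.3095
= 0.5405

0.5405


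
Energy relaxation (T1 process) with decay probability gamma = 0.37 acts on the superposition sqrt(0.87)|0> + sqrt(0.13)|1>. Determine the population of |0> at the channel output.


For amplitude damping with parameter gamma on state sqrt(a)|0> + sqrt(b)|1>:
alpha^2 = 0.87, beta^2 = 0.13
P(|0>) = alpha^2 + gamma * beta^2
= 0.87 + 0.37 * 0.13
= 0.87 + 0.0481
= 0.9181

0.9181


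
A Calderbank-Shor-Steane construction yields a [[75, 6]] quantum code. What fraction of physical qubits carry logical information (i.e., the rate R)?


Code rate R = k/n
= 6/75
= 0.0800

0.0800


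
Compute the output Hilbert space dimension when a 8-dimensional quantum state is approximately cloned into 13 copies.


Output space = H^(tensor 13) where dim(H) = 8
dim = 8^13
= 64 (after 2 factors)
= 512 (after 3 factors)
= 4096 (after 4 factors)
= 32768 (after 5 factors)
= 262144 (after 6 factors)
= 2097152 (after 7 factors)
= 16777216 (after 8 factors)
= 134217728 (after 9 factors)
= 1073741824 (after 10 factors)
= 8589934592 (after 11 factors)
= 68719476736 (after 12 factors)
= 549755813888 (after 13 factors)
= 549755813888

549755813888


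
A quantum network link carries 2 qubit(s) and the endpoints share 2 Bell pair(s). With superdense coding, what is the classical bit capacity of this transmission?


Superdense coding allows 2 classical bits per shared entangled pair.
2 pair(s) -> 2 * 2 = 4 classical bits

4


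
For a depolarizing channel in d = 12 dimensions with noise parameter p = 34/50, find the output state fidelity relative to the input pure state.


F = (1-p) + p/d
= (1 - 0.6800) + 0.6800/12
= 0.3200 + 0.0567
= 0.3767

0.3767


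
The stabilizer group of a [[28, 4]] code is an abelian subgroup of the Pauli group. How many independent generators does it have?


For an [[n,k]] stabilizer code:
Number of stabilizer generators = n - k
= 28 - 4
= 24

24


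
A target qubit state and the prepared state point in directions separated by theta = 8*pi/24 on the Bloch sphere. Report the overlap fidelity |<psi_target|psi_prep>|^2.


For states separated by angle theta on Bloch sphere:
F = cos^2(theta/2)
theta = 8*pi/24 = 1.0472
theta/2 = 0.5236
cos(theta/2) = 0.8660
F = 0.7500

0.7500


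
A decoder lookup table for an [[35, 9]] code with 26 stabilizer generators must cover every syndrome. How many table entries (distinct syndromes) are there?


Each stabilizer generator gives a binary (+1 or -1) measurement outcome.
With 26 independent generators:
Total syndromes = 2^26
= 67108864

67108864


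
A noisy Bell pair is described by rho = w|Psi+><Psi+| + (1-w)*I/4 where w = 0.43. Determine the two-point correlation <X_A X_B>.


|Psi+> = (|01> + |10>)/sqrt(2)
For the pure Bell state, <X_A X_B> = +1 (Bell-state Pauli correlator).
The maximally-mixed part I/4 has tr(I/4 * P tensor P) = 0 for any traceless Pauli P.
So <X_A X_B>_rho = w * (+1) + (1 - w) * 0
= 0.43 * (+1)
= 0.4300

0.4300


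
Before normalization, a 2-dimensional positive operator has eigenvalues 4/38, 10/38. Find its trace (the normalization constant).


tr(M) = sum of eigenvalues
= 4/38 + 10/38
= 14/38
= 0.3684

0.3684


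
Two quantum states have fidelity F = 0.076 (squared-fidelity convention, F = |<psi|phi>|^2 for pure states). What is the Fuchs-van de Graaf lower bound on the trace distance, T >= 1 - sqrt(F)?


Fuchs-van de Graaf (squared-fidelity convention): 1 - sqrt(F) <= T <= sqrt(1 - F).
Lower bound: T >= 1 - sqrt(F)
sqrt(F) = sqrt(0.076) = 0.2757
T >= 1 - 0.2757
T >= 0.7243

0.7243


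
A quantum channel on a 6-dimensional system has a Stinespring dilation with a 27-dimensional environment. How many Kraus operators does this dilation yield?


Tracing out the environment in an orthonormal basis {|i>_E} gives Kraus operators K_i = <i|_E U |0>_E.
Number of Kraus operators = dim(H_env) = d_env
= 27

27


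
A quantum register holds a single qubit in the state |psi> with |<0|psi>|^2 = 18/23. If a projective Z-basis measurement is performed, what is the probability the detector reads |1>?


|alpha|^2 = 18/23 = 0.7826
|beta|^2 = 1 - 18/23 = 5/23 = 0.2174
P(|1>) = |beta|^2 = 0.2174

0.2174


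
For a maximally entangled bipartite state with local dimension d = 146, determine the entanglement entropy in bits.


For a maximally entangled state in d x d:
S = log2(d) = log2(146)
= 7.1898

7.1898


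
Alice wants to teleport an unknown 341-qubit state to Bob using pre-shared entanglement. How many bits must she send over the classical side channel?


Quantum teleportation requires 2 classical bits per qubit teleported.
341 qubit(s) -> 2 * 341 = 682 classical bits

682


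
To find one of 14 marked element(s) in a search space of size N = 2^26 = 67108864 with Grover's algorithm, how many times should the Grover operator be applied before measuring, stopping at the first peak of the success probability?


After j Grover iterations the success probability is P(j) = sin^2((2j+1)*theta), where sin(theta) = sqrt(k/N).
N = 2^26 = 67108864, k = 14
sin(theta) = sqrt(k/N) = 0.0004567452865
theta = arcsin(sqrt(k/N)) = 0.0004567453024 rad
P(j) reaches its first maximum when (2j+1)*theta is as close as possible to pi/2, i.e. j = round(pi/(4*theta) - 1/2).
pi/(4*theta) - 1/2 = 1719.0539
(For comparison, the common estimate pi/4 * sqrt(N/k) = 1719.5540; the exact maximiser is used here.)
Optimal iterations = 1719

1719
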